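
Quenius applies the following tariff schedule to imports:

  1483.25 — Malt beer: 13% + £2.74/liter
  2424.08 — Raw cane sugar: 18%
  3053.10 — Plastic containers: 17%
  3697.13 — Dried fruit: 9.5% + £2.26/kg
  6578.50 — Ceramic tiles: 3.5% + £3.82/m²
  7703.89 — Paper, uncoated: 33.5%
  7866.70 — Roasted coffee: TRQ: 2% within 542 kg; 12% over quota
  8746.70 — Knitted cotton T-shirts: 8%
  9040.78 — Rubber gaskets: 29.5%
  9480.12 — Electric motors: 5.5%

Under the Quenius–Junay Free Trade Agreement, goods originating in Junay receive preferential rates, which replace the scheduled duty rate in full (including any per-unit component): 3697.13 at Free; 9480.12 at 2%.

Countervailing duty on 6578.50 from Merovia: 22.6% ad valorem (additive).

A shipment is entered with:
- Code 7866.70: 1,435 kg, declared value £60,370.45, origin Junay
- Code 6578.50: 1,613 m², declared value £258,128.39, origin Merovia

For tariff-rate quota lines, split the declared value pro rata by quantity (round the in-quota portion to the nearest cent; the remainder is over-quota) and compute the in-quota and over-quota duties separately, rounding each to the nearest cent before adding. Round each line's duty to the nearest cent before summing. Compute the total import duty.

£78,497.43

Line 1 (7866.70, Junay, 1,435 kg, £60,370.45):
Code 7866.70 is under a tariff-rate quota (threshold 542 kg). In-quota: 542 kg at 2%; over-quota: 893 kg at 12%.
Pro-rata value split: in-quota = £60,370.45 × 542/1,435 = £22,801.94; over-quota = £60,370.45 − £22,801.94 = £37,568.51.
In-quota duty = £22,801.94 × 2% = £456.04. Over-quota duty = £37,568.51 × 12% = £4,508.22.
Line duty = £456.04 + £4,508.22 = £4,964.26.
Line 2 (6578.50, Merovia, 1,613 m², £258,128.39):
Base rate for 6578.50 is 3.5% + £3.82/m².
Additional duty on 6578.50 from Merovia: +22.6%. Applied ad valorem rate: 3.5% + 22.6% = 26.1%.
Duty = £258,128.39 × 26.1% + 1,613 × £3.82 = £73,533.17.
Total = £4,964.26 + £73,533.17 = £78,497.43.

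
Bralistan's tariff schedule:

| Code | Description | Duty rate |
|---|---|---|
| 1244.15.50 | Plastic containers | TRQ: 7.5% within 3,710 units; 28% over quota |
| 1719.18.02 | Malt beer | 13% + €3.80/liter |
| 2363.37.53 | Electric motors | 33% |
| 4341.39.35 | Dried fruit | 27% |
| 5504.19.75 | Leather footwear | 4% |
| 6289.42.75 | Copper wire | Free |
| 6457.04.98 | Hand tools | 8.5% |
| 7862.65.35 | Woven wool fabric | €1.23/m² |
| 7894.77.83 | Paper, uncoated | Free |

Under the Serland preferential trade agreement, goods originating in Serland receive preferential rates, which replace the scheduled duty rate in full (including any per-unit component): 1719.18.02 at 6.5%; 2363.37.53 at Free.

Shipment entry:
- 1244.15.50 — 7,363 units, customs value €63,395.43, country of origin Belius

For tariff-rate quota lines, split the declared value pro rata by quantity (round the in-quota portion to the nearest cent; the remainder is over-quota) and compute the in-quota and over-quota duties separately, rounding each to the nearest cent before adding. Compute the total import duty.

€11,202.38

Line 1 (1244.15.50, Belius, 7,363 units, €63,395.43):
Code 1244.15.50 is under a tariff-rate quota (threshold 3,710 units). In-quota: 3,710 units at 7.5%; over-quota: 3,653 units at 28%.
Pro-rata value split: in-quota = €63,395.43 × 3,710/7,363 = €31,943.10; over-quota = €63,395.43 − €31,943.10 = €31,452.33.
In-quota duty = €31,943.10 × 7.5% = €2,395.73. Over-quota duty = €31,452.33 × 28% = €8,806.65.
Line duty = €2,395.73 + €8,806.65 = €11,202.38.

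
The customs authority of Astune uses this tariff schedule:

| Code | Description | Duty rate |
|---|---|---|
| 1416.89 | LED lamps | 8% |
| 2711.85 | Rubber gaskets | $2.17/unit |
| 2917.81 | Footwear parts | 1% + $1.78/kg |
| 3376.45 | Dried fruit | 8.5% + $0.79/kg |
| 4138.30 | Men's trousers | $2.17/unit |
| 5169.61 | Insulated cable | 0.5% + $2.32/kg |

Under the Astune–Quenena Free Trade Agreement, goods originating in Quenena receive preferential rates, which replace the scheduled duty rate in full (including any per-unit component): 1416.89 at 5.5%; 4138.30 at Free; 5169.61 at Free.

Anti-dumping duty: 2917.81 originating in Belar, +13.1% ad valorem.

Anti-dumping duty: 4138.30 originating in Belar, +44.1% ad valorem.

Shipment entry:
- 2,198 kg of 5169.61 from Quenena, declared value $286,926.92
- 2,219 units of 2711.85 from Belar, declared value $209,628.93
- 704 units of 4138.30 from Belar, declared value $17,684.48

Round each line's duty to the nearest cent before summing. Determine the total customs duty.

$14,141.77

Line 1 (5169.61, Quenena, 2,198 kg, $286,926.92):
Base rate for 5169.61 is 0.5% + $2.32/kg.
Origin Quenena qualifies under the Astune–Quenena agreement and 5169.61 is covered: preferential rate Free applies instead.
Duty = $286,926.92 × 0% = $0.00.
Line 2 (2711.85, Belar, 2,219 units, $209,628.93):
Base rate for 2711.85 is $2.17/unit.
Duty = 2,219 × $2.17 = $4,815.23.
Line 3 (4138.30, Belar, 704 units, $17,684.48):
Base rate for 4138.30 is $2.17/unit.
4138.30 has an FTA preferential rate, but origin Belar is not Quenena; base rate stands.
Additional duty on 4138.30 from Belar: +44.1% ad valorem. Applied ad valorem rate = 44.1%.
Duty = $17,684.48 × 44.1% + 704 × $2.17 = $9,326.54.
Total = $0.00 + $4,815.23 + $9,326.54 = $14,141.77.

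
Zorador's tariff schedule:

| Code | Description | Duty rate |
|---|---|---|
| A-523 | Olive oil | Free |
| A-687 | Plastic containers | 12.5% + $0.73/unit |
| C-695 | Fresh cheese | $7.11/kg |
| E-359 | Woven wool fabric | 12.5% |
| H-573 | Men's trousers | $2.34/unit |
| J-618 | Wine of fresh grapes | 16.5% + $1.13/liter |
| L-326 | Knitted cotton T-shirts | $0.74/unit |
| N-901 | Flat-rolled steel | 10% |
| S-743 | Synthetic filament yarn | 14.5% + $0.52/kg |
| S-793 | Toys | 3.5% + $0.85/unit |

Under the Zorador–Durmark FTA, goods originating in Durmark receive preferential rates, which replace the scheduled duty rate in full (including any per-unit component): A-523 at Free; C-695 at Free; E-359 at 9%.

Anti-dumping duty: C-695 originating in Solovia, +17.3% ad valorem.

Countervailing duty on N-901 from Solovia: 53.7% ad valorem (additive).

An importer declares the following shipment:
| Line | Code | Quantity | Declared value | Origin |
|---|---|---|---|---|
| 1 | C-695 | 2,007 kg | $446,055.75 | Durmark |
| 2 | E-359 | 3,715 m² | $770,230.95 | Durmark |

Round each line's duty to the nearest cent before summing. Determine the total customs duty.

Line 1 (C-695, Durmark, 2,007 kg, $446,055.75):
Base rate for C-695 is $7.11/kg.
Origin Durmark qualifies under the Zorador–Durmark agreement and C-695 is covered: preferential rate Free applies instead.
The additional-duty order on C-695 targets Solovia, not Durmark; it does not apply.
Duty = $446,055.75 × 0% = $0.00.
Line 2 (E-359, Durmark, 3,715 m², $770,230.95):
Base rate for E-359 is 12.5%.
Origin Durmark qualifies under the Zorador–Durmark agreement and E-359 is covered: preferential rate 9% applies instead.
Duty = $770,230.95 × 9% = $69,320.79.
Total = $0.00 + $69,320.79 = $69,320.79.

$69,320.79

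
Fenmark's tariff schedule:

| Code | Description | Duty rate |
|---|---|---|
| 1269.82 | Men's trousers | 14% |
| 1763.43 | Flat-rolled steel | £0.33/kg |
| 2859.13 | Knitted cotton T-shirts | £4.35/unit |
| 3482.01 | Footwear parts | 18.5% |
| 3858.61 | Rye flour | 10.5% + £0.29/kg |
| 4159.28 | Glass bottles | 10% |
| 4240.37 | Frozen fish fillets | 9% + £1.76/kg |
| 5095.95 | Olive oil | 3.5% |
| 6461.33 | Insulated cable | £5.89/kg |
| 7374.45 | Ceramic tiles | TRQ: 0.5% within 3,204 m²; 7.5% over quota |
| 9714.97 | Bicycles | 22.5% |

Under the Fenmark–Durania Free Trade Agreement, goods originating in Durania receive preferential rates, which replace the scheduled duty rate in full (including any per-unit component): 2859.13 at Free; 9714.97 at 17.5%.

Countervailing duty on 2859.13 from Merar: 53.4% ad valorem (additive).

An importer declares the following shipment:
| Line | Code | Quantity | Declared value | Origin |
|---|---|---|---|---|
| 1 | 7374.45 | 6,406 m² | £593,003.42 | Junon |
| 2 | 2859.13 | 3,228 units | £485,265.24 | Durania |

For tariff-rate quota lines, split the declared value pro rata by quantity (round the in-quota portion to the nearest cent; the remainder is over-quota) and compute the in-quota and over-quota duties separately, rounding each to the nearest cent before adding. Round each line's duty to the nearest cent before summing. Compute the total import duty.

Line 1 (7374.45, Junon, 6,406 m², £593,003.42):
Code 7374.45 is under a tariff-rate quota (threshold 3,204 m²). In-quota: 3,204 m² at 0.5%; over-quota: 3,202 m² at 7.5%.
Pro-rata value split: in-quota = £593,003.42 × 3,204/6,406 = £296,594.28; over-quota = £593,003.42 − £296,594.28 = £296,409.14.
In-quota duty = £296,594.28 × 0.5% = £1,482.97. Over-quota duty = £296,409.14 × 7.5% = £22,230.69.
Line duty = £1,482.97 + £22,230.69 = £23,713.66.
Line 2 (2859.13, Durania, 3,228 units, £485,265.24):
Base rate for 2859.13 is £4.35/unit.
Origin Durania qualifies under the Fenmark–Durania agreement and 2859.13 is covered: preferential rate Free applies instead.
The additional-duty order on 2859.13 targets Merar, not Durania; it does not apply.
Duty = £485,265.24 × 0% = £0.00.
Total = £23,713.66 + £0.00 = £23,713.66.

£23,713.66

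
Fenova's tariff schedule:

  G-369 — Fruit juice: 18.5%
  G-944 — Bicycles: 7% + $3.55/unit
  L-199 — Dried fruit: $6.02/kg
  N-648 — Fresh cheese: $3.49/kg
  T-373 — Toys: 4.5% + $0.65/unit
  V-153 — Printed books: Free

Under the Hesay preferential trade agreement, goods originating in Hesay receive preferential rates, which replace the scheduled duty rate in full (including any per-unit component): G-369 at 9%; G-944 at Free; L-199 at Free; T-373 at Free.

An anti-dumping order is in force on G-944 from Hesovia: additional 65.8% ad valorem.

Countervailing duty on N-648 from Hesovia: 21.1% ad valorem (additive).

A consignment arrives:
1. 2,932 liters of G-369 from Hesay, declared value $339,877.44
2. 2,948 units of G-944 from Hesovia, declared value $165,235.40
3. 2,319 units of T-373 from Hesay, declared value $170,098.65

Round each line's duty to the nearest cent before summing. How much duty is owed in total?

$161,345.74

Line 1 (G-369, Hesay, 2,932 liters, $339,877.44):
Base rate for G-369 is 18.5%.
Origin Hesay qualifies under the Fenova–Hesay agreement and G-369 is covered: preferential rate 9% applies instead.
Duty = $339,877.44 × 9% = $30,588.97.
Line 2 (G-944, Hesovia, 2,948 units, $165,235.40):
Base rate for G-944 is 7% + $3.55/unit.
G-944 has an FTA preferential rate, but origin Hesovia is not Hesay; base rate stands.
Additional duty on G-944 from Hesovia: +65.8%. Applied ad valorem rate: 7% + 65.8% = 72.8%.
Duty = $165,235.40 × 72.8% + 2,948 × $3.55 = $130,756.77.
Line 3 (T-373, Hesay, 2,319 units, $170,098.65):
Base rate for T-373 is 4.5% + $0.65/unit.
Origin Hesay qualifies under the Fenova–Hesay agreement and T-373 is covered: preferential rate Free applies instead.
Duty = $170,098.65 × 0% = $0.00.
Total = $30,588.97 + $130,756.77 + $0.00 = $161,345.74.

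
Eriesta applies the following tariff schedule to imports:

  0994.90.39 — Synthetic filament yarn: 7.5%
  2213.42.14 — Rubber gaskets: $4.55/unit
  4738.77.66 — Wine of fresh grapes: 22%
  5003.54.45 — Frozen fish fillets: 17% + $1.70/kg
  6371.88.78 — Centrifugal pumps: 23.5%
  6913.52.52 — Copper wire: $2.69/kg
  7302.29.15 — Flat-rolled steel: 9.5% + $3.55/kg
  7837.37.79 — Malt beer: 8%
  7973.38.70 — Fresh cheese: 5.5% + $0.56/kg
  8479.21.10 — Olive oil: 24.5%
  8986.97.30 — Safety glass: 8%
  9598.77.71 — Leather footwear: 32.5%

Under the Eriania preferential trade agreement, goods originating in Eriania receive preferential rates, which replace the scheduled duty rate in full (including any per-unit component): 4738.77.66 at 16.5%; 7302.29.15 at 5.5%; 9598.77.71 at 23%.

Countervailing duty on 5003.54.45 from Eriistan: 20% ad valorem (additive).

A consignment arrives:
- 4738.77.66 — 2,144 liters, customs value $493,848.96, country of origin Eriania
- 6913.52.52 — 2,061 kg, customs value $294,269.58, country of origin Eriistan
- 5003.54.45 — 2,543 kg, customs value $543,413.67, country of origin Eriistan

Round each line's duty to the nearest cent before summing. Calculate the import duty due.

$292,415.33

Line 1 (4738.77.66, Eriania, 2,144 liters, $493,848.96):
Base rate for 4738.77.66 is 22%.
Origin Eriania qualifies under the Eriesta–Eriania agreement and 4738.77.66 is covered: preferential rate 16.5% applies instead.
Duty = $493,848.96 × 16.5% = $81,485.08.
Line 2 (6913.52.52, Eriistan, 2,061 kg, $294,269.58):
Base rate for 6913.52.52 is $2.69/kg.
Duty = 2,061 × $2.69 = $5,544.09.
Line 3 (5003.54.45, Eriistan, 2,543 kg, $543,413.67):
Base rate for 5003.54.45 is 17% + $1.70/kg.
Additional duty on 5003.54.45 from Eriistan: +20%. Applied ad valorem rate: 17% + 20% = 37%.
Duty = $543,413.67 × 37% + 2,543 × $1.70 = $205,386.16.
Total = $81,485.08 + $5,544.09 + $205,386.16 = $292,415.33.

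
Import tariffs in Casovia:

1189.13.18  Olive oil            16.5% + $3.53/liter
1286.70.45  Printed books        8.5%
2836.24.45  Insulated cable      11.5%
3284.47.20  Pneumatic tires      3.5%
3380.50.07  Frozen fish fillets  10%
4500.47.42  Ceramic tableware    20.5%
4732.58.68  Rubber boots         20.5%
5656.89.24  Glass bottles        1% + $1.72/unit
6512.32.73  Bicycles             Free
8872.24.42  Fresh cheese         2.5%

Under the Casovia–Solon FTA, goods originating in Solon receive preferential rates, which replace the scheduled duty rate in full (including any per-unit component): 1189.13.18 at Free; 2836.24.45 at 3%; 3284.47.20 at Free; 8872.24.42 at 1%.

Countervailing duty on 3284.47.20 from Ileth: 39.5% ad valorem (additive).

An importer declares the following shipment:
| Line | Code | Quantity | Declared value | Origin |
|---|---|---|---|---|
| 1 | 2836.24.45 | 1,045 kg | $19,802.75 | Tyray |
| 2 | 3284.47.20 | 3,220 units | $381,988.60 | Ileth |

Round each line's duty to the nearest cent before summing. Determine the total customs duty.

$166,532.42

Line 1 (2836.24.45, Tyray, 1,045 kg, $19,802.75):
Base rate for 2836.24.45 is 11.5%.
2836.24.45 has an FTA preferential rate, but origin Tyray is not Solon; base rate stands.
Duty = $19,802.75 × 11.5% = $2,277.32.
Line 2 (3284.47.20, Ileth, 3,220 units, $381,988.60):
Base rate for 3284.47.20 is 3.5%.
3284.47.20 has an FTA preferential rate, but origin Ileth is not Solon; base rate stands.
Additional duty on 3284.47.20 from Ileth: +39.5%. Applied ad valorem rate: 3.5% + 39.5% = 43%.
Duty = $381,988.60 × 43% = $164,255.10.
Total = $2,277.32 + $164,255.10 = $166,532.42.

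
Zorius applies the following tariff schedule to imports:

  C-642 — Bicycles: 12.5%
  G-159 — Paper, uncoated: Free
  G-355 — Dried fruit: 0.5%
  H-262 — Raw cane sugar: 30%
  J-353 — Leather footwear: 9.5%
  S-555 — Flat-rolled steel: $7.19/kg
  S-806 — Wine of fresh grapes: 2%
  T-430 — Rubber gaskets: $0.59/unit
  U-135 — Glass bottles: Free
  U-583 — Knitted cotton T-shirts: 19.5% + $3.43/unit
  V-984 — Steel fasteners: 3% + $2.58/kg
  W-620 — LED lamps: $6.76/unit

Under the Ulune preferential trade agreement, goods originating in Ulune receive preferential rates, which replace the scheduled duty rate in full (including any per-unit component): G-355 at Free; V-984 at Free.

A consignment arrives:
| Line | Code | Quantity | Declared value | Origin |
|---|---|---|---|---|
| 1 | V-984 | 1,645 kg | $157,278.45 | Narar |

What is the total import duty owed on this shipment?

$8,962.45

Line 1 (V-984, Narar, 1,645 kg, $157,278.45):
Base rate for V-984 is 3% + $2.58/kg.
V-984 has an FTA preferential rate, but origin Narar is not Ulune; base rate stands.
Duty = $157,278.45 × 3% + 1,645 × $2.58 = $8,962.45.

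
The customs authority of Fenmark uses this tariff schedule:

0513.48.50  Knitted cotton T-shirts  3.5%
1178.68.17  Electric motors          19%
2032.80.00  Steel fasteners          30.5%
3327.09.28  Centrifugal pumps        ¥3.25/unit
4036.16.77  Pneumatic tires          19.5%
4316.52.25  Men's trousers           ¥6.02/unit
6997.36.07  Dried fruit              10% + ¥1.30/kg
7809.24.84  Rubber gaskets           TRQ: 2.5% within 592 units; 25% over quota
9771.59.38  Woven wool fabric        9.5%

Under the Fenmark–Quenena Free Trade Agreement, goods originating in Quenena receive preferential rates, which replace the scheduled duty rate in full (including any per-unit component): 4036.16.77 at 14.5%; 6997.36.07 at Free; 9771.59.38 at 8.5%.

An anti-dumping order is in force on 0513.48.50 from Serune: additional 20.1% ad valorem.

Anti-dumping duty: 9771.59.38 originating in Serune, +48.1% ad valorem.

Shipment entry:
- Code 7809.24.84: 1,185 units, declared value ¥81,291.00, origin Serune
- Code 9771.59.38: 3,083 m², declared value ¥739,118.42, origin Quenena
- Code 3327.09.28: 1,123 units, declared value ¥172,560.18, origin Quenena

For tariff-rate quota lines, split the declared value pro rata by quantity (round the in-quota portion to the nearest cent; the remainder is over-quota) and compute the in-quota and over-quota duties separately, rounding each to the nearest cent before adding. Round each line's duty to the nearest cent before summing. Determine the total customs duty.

¥77,660.05

Line 1 (7809.24.84, Serune, 1,185 units, ¥81,291.00):
Code 7809.24.84 is under a tariff-rate quota (threshold 592 units). In-quota: 592 units at 2.5%; over-quota: 593 units at 25%.
Pro-rata value split: in-quota = ¥81,291.00 × 592/1,185 = ¥40,611.20; over-quota = ¥81,291.00 − ¥40,611.20 = ¥40,679.80.
In-quota duty = ¥40,611.20 × 2.5% = ¥1,015.28. Over-quota duty = ¥40,679.80 × 25% = ¥10,169.95.
Line duty = ¥1,015.28 + ¥10,169.95 = ¥11,185.23.
Line 2 (9771.59.38, Quenena, 3,083 m², ¥739,118.42):
Base rate for 9771.59.38 is 9.5%.
Origin Quenena qualifies under the Fenmark–Quenena agreement and 9771.59.38 is covered: preferential rate 8.5% applies instead.
The additional-duty order on 9771.59.38 targets Serune, not Quenena; it does not apply.
Duty = ¥739,118.42 × 8.5% = ¥62,825.07.
Line 3 (3327.09.28, Quenena, 1,123 units, ¥172,560.18):
Base rate for 3327.09.28 is ¥3.25/unit.
Origin Quenena is the FTA partner but 3327.09.28 is not on the preference list; base rate stands.
Duty = 1,123 × ¥3.25 = ¥3,649.75.
Total = ¥11,185.23 + ¥62,825.07 + ¥3,649.75 = ¥77,660.05.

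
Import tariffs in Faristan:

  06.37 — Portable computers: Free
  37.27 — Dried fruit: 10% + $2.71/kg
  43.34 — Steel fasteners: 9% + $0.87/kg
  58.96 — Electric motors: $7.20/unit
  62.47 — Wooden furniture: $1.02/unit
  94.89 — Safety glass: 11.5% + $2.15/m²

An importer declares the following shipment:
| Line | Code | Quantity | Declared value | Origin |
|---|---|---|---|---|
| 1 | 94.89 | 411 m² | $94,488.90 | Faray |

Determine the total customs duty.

$11,749.87

Line 1 (94.89, Faray, 411 m², $94,488.90):
Base rate for 94.89 is 11.5% + $2.15/m².
Duty = $94,488.90 × 11.5% + 411 × $2.15 = $11,749.87.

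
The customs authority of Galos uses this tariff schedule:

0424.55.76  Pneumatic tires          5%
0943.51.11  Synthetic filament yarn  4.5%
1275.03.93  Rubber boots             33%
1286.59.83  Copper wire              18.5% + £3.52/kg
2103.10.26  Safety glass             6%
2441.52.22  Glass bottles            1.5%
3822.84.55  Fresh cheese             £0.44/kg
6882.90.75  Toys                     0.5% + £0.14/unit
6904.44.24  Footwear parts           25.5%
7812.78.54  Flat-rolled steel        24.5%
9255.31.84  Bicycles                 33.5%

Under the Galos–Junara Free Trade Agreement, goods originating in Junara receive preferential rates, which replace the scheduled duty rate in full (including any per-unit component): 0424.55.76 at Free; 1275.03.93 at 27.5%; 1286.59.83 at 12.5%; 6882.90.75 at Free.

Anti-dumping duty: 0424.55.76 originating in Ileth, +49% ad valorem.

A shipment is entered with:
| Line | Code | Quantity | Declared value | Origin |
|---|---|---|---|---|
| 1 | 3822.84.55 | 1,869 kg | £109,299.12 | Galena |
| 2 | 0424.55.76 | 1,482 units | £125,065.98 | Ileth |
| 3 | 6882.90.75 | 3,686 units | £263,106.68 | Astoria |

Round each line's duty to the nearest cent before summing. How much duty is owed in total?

£70,189.56

Line 1 (3822.84.55, Galena, 1,869 kg, £109,299.12):
Base rate for 3822.84.55 is £0.44/kg.
Duty = 1,869 × £0.44 = £822.36.
Line 2 (0424.55.76, Ileth, 1,482 units, £125,065.98):
Base rate for 0424.55.76 is 5%.
0424.55.76 has an FTA preferential rate, but origin Ileth is not Junara; base rate stands.
Additional duty on 0424.55.76 from Ileth: +49%. Applied ad valorem rate: 5% + 49% = 54%.
Duty = £125,065.98 × 54% = £67,535.63.
Line 3 (6882.90.75, Astoria, 3,686 units, £263,106.68):
Base rate for 6882.90.75 is 0.5% + £0.14/unit.
6882.90.75 has an FTA preferential rate, but origin Astoria is not Junara; base rate stands.
Duty = £263,106.68 × 0.5% + 3,686 × £0.14 = £1,831.57.
Total = £822.36 + £67,535.63 + £1,831.57 = £70,189.56.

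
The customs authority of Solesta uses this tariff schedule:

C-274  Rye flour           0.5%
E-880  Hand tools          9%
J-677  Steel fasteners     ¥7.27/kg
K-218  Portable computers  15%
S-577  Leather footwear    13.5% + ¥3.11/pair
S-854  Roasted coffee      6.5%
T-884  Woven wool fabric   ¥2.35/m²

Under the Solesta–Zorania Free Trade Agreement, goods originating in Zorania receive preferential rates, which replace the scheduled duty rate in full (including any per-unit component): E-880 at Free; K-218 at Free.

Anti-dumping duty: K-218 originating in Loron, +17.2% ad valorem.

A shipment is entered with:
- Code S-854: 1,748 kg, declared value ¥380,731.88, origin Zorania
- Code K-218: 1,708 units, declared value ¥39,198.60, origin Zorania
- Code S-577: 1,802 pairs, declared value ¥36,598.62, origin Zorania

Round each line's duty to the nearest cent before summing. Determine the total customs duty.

¥35,292.60

Line 1 (S-854, Zorania, 1,748 kg, ¥380,731.88):
Base rate for S-854 is 6.5%.
Origin Zorania is the FTA partner but S-854 is not on the preference list; base rate stands.
Duty = ¥380,731.88 × 6.5% = ¥24,747.57.
Line 2 (K-218, Zorania, 1,708 units, ¥39,198.60):
Base rate for K-218 is 15%.
Origin Zorania qualifies under the Solesta–Zorania agreement and K-218 is covered: preferential rate Free applies instead.
The additional-duty order on K-218 targets Loron, not Zorania; it does not apply.
Duty = ¥39,198.60 × 0% = ¥0.00.
Line 3 (S-577, Zorania, 1,802 pairs, ¥36,598.62):
Base rate for S-577 is 13.5% + ¥3.11/pair.
Origin Zorania is the FTA partner but S-577 is not on the preference list; base rate stands.
Duty = ¥36,598.62 × 13.5% + 1,802 × ¥3.11 = ¥10,545.03.
Total = ¥24,747.57 + ¥0.00 + ¥10,545.03 = ¥35,292.60.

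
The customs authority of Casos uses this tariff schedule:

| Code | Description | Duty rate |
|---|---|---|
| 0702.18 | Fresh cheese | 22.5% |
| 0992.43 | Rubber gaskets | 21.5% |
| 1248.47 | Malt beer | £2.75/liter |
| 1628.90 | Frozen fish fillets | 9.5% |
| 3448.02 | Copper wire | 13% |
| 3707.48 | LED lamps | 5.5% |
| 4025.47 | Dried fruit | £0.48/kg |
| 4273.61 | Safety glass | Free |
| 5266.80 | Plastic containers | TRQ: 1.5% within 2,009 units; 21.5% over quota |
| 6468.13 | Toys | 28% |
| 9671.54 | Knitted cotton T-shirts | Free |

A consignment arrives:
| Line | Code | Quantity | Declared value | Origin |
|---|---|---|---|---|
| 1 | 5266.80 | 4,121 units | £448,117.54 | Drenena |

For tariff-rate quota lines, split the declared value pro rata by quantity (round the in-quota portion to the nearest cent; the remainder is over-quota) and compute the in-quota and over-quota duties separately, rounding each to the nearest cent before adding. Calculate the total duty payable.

Line 1 (5266.80, Drenena, 4,121 units, £448,117.54):
Code 5266.80 is under a tariff-rate quota (threshold 2,009 units). In-quota: 2,009 units at 1.5%; over-quota: 2,112 units at 21.5%.
Pro-rata value split: in-quota = £448,117.54 × 2,009/4,121 = £218,458.66; over-quota = £448,117.54 − £218,458.66 = £229,658.88.
In-quota duty = £218,458.66 × 1.5% = £3,276.88. Over-quota duty = £229,658.88 × 21.5% = £49,376.66.
Line duty = £3,276.88 + £49,376.66 = £52,653.54.

£52,653.54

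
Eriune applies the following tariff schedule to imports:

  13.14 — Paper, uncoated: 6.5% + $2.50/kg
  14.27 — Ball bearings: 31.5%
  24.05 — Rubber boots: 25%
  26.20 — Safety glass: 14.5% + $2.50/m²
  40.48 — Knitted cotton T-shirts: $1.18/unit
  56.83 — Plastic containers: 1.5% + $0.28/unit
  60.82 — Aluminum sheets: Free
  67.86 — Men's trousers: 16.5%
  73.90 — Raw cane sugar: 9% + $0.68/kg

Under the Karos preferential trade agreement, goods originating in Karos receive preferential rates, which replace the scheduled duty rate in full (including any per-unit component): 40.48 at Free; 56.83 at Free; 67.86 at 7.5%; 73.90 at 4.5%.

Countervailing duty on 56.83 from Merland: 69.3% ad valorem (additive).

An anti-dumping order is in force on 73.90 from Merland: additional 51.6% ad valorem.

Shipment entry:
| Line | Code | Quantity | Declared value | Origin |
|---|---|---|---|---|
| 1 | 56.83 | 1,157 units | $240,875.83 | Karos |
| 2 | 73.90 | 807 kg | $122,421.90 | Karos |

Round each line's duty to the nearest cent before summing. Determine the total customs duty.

Line 1 (56.83, Karos, 1,157 units, $240,875.83):
Base rate for 56.83 is 1.5% + $0.28/unit.
Origin Karos qualifies under the Eriune–Karos agreement and 56.83 is covered: preferential rate Free applies instead.
The additional-duty order on 56.83 targets Merland, not Karos; it does not apply.
Duty = $240,875.83 × 0% = $0.00.
Line 2 (73.90, Karos, 807 kg, $122,421.90):
Base rate for 73.90 is 9% + $0.68/kg.
Origin Karos qualifies under the Eriune–Karos agreement and 73.90 is covered: preferential rate 4.5% applies instead.
The additional-duty order on 73.90 targets Merland, not Karos; it does not apply.
Duty = $122,421.90 × 4.5% = $5,508.99.
Total = $0.00 + $5,508.99 = $5,508.99.

$5,508.99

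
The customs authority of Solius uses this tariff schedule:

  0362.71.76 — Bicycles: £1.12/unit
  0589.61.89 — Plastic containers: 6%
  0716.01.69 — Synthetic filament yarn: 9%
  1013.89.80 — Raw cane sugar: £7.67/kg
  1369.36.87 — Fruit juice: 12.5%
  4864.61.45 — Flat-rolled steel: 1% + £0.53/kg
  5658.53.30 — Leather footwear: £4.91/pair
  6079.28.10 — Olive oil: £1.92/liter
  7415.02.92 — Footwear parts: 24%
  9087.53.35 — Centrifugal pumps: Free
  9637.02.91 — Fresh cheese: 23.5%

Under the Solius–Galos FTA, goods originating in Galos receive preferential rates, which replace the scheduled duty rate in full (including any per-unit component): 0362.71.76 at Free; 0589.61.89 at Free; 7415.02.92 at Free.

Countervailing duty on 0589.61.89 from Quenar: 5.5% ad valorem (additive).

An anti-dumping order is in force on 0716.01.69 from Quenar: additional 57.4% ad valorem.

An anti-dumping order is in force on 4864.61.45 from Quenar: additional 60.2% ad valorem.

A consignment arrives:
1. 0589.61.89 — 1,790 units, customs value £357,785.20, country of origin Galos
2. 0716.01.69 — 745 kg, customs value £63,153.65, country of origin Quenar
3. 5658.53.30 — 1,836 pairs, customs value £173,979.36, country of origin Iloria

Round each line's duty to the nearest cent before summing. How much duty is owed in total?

Line 1 (0589.61.89, Galos, 1,790 units, £357,785.20):
Base rate for 0589.61.89 is 6%.
Origin Galos qualifies under the Solius–Galos agreement and 0589.61.89 is covered: preferential rate Free applies instead.
The additional-duty order on 0589.61.89 targets Quenar, not Galos; it does not apply.
Duty = £357,785.20 × 0% = £0.00.
Line 2 (0716.01.69, Quenar, 745 kg, £63,153.65):
Base rate for 0716.01.69 is 9%.
Additional duty on 0716.01.69 from Quenar: +57.4%. Applied ad valorem rate: 9% + 57.4% = 66.4%.
Duty = £63,153.65 × 66.4% = £41,934.02.
Line 3 (5658.53.30, Iloria, 1,836 pairs, £173,979.36):
Base rate for 5658.53.30 is £4.91/pair.
Duty = 1,836 × £4.91 = £9,014.76.
Total = £0.00 + £41,934.02 + £9,014.76 = £50,948.78.

£50,948.78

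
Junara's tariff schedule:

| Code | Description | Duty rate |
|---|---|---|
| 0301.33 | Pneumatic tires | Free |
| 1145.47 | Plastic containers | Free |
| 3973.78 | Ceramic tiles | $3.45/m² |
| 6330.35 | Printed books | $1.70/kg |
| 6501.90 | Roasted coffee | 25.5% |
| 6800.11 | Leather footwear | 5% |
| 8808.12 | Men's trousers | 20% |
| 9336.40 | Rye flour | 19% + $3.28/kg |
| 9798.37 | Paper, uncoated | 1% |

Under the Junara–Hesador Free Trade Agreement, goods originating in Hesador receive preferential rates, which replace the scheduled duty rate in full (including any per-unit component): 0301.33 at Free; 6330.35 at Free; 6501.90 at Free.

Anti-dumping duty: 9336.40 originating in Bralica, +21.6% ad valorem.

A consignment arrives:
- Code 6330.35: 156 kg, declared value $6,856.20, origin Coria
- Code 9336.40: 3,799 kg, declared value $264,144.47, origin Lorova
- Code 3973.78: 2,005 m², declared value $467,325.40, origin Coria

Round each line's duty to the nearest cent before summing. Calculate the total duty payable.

$69,830.62

Line 1 (6330.35, Coria, 156 kg, $6,856.20):
Base rate for 6330.35 is $1.70/kg.
6330.35 has an FTA preferential rate, but origin Coria is not Hesador; base rate stands.
Duty = 156 × $1.70 = $265.20.
Line 2 (9336.40, Lorova, 3,799 kg, $264,144.47):
Base rate for 9336.40 is 19% + $3.28/kg.
The additional-duty order on 9336.40 targets Bralica, not Lorova; it does not apply.
Duty = $264,144.47 × 19% + 3,799 × $3.28 = $62,648.17.
Line 3 (3973.78, Coria, 2,005 m², $467,325.40):
Base rate for 3973.78 is $3.45/m².
Duty = 2,005 × $3.45 = $6,917.25.
Total = $265.20 + $62,648.17 + $6,917.25 = $69,830.62.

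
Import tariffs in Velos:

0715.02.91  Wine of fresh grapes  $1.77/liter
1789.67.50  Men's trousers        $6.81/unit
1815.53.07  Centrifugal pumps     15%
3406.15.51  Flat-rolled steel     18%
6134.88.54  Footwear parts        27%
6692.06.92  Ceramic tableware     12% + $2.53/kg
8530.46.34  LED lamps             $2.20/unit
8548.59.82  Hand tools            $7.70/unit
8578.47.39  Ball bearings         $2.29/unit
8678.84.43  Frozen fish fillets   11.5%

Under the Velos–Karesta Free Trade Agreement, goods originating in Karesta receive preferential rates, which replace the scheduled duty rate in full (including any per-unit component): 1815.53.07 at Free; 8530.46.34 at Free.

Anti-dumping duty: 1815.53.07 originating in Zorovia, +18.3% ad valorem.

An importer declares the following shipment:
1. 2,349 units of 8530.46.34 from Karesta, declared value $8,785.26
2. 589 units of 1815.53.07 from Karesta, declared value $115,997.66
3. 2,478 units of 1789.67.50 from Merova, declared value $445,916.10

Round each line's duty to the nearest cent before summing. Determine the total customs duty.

$16,875.18

Line 1 (8530.46.34, Karesta, 2,349 units, $8,785.26):
Base rate for 8530.46.34 is $2.20/unit.
Origin Karesta qualifies under the Velos–Karesta agreement and 8530.46.34 is covered: preferential rate Free applies instead.
Duty = $8,785.26 × 0% = $0.00.
Line 2 (1815.53.07, Karesta, 589 units, $115,997.66):
Base rate for 1815.53.07 is 15%.
Origin Karesta qualifies under the Velos–Karesta agreement and 1815.53.07 is covered: preferential rate Free applies instead.
The additional-duty order on 1815.53.07 targets Zorovia, not Karesta; it does not apply.
Duty = $115,997.66 × 0% = $0.00.
Line 3 (1789.67.50, Merova, 2,478 units, $445,916.10):
Base rate for 1789.67.50 is $6.81/unit.
Duty = 2,478 × $6.81 = $16,875.18.
Total = $0.00 + $0.00 + $16,875.18 = $16,875.18.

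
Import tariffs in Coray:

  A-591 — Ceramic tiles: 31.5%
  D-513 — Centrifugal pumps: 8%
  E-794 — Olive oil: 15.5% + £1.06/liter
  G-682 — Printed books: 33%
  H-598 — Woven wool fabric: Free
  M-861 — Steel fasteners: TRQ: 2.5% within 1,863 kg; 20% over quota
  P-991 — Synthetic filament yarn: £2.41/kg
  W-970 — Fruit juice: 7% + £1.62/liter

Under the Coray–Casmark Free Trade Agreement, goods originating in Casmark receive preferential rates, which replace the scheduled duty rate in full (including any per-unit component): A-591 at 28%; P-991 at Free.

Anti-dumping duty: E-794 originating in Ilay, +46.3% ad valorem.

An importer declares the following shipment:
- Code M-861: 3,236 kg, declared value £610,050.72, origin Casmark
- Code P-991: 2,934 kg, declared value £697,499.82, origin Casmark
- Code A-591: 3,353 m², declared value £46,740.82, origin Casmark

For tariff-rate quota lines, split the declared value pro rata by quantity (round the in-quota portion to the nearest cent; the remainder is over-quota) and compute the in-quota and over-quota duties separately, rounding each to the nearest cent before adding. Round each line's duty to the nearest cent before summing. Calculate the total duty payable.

£73,635.34

Line 1 (M-861, Casmark, 3,236 kg, £610,050.72):
Code M-861 is under a tariff-rate quota (threshold 1,863 kg). In-quota: 1,863 kg at 2.5%; over-quota: 1,373 kg at 20%.
Pro-rata value split: in-quota = £610,050.72 × 1,863/3,236 = £351,212.76; over-quota = £610,050.72 − £351,212.76 = £258,837.96.
In-quota duty = £351,212.76 × 2.5% = £8,780.32. Over-quota duty = £258,837.96 × 20% = £51,767.59.
Line duty = £8,780.32 + £51,767.59 = £60,547.91.
Line 2 (P-991, Casmark, 2,934 kg, £697,499.82):
Base rate for P-991 is £2.41/kg.
Origin Casmark qualifies under the Coray–Casmark agreement and P-991 is covered: preferential rate Free applies instead.
Duty = £697,499.82 × 0% = £0.00.
Line 3 (A-591, Casmark, 3,353 m², £46,740.82):
Base rate for A-591 is 31.5%.
Origin Casmark qualifies under the Coray–Casmark agreement and A-591 is covered: preferential rate 28% applies instead.
Duty = £46,740.82 × 28% = £13,087.43.
Total = £60,547.91 + £0.00 + £13,087.43 = £73,635.34.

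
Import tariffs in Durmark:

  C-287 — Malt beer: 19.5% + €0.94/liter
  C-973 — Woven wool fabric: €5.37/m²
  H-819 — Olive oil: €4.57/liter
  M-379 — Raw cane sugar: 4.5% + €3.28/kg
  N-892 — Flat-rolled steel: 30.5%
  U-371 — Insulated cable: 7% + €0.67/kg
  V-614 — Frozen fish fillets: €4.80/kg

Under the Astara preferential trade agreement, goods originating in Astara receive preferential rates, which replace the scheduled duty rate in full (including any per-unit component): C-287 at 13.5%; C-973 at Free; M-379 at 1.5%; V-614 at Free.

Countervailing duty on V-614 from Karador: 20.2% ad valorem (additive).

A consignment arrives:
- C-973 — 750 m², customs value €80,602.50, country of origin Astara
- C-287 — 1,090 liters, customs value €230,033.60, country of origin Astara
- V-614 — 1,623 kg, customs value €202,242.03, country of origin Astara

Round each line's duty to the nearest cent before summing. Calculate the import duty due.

Line 1 (C-973, Astara, 750 m², €80,602.50):
Base rate for C-973 is €5.37/m².
Origin Astara qualifies under the Durmark–Astara agreement and C-973 is covered: preferential rate Free applies instead.
Duty = €80,602.50 × 0% = €0.00.
Line 2 (C-287, Astara, 1,090 liters, €230,033.60):
Base rate for C-287 is 19.5% + €0.94/liter.
Origin Astara qualifies under the Durmark–Astara agreement and C-287 is covered: preferential rate 13.5% applies instead.
Duty = €230,033.60 × 13.5% = €31,054.54.
Line 3 (V-614, Astara, 1,623 kg, €202,242.03):
Base rate for V-614 is €4.80/kg.
Origin Astara qualifies under the Durmark–Astara agreement and V-614 is covered: preferential rate Free applies instead.
The additional-duty order on V-614 targets Karador, not Astara; it does not apply.
Duty = €202,242.03 × 0% = €0.00.
Total = €0.00 + €31,054.54 + €0.00 = €31,054.54.

€31,054.54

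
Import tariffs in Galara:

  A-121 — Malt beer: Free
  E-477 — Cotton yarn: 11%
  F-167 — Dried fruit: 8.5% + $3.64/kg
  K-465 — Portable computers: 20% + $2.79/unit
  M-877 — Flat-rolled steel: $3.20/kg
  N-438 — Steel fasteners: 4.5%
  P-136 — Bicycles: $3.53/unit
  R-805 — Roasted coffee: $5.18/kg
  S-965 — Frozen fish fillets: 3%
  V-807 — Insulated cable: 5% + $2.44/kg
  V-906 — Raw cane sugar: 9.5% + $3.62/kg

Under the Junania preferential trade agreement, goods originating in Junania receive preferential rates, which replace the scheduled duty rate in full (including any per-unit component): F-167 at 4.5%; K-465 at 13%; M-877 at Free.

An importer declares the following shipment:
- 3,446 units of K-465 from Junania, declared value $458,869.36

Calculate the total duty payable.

Line 1 (K-465, Junania, 3,446 units, $458,869.36):
Base rate for K-465 is 20% + $2.79/unit.
Origin Junania qualifies under the Galara–Junania agreement and K-465 is covered: preferential rate 13% applies instead.
Duty = $458,869.36 × 13% = $59,653.02.

$59,653.02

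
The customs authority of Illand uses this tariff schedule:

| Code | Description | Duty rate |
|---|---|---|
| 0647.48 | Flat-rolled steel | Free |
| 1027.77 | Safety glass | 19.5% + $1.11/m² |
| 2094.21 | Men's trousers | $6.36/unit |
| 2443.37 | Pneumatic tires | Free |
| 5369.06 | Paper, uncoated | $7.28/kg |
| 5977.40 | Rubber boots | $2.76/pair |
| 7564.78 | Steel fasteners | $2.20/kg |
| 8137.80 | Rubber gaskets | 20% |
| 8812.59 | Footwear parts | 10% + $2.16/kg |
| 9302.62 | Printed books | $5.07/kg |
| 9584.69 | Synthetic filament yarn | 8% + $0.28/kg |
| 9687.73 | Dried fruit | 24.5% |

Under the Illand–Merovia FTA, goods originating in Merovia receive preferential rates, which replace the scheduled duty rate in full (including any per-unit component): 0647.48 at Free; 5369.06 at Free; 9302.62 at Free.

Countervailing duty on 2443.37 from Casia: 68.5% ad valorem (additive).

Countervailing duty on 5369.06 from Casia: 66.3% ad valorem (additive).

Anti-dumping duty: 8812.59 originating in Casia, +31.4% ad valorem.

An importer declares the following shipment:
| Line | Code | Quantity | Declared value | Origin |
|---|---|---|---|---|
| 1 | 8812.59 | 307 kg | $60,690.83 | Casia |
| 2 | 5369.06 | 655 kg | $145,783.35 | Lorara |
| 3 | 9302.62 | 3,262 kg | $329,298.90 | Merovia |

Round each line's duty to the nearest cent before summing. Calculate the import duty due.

Line 1 (8812.59, Casia, 307 kg, $60,690.83):
Base rate for 8812.59 is 10% + $2.16/kg.
Additional duty on 8812.59 from Casia: +31.4%. Applied ad valorem rate: 10% + 31.4% = 41.4%.
Duty = $60,690.83 × 41.4% + 307 × $2.16 = $25,789.12.
Line 2 (5369.06, Lorara, 655 kg, $145,783.35):
Base rate for 5369.06 is $7.28/kg.
5369.06 has an FTA preferential rate, but origin Lorara is not Merovia; base rate stands.
The additional-duty order on 5369.06 targets Casia, not Lorara; it does not apply.
Duty = 655 × $7.28 = $4,768.40.
Line 3 (9302.62, Merovia, 3,262 kg, $329,298.90):
Base rate for 9302.62 is $5.07/kg.
Origin Merovia qualifies under the Illand–Merovia agreement and 9302.62 is covered: preferential rate Free applies instead.
Duty = $329,298.90 × 0% = $0.00.
Total = $25,789.12 + $4,768.40 + $0.00 = $30,557.52.

$30,557.52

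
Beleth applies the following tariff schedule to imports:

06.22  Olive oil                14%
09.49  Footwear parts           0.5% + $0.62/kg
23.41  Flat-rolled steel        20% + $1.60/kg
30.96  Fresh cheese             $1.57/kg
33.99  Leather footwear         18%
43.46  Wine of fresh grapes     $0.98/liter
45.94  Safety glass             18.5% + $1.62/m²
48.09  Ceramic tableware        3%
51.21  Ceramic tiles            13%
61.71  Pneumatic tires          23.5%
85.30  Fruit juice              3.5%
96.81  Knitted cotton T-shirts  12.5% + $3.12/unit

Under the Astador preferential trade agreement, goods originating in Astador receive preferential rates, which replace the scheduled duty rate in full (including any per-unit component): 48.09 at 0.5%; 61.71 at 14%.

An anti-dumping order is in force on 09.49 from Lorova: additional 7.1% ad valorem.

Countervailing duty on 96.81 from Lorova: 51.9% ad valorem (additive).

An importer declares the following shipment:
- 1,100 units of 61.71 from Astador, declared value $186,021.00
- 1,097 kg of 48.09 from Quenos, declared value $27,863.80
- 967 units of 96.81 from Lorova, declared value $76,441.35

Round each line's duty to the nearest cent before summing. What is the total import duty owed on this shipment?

Line 1 (61.71, Astador, 1,100 units, $186,021.00):
Base rate for 61.71 is 23.5%.
Origin Astador qualifies under the Beleth–Astador agreement and 61.71 is covered: preferential rate 14% applies instead.
Duty = $186,021.00 × 14% = $26,042.94.
Line 2 (48.09, Quenos, 1,097 kg, $27,863.80):
Base rate for 48.09 is 3%.
48.09 has an FTA preferential rate, but origin Quenos is not Astador; base rate stands.
Duty = $27,863.80 × 3% = $835.91.
Line 3 (96.81, Lorova, 967 units, $76,441.35):
Base rate for 96.81 is 12.5% + $3.12/unit.
Additional duty on 96.81 from Lorova: +51.9%. Applied ad valorem rate: 12.5% + 51.9% = 64.4%.
Duty = $76,441.35 × 64.4% + 967 × $3.12 = $52,245.27.
Total = $26,042.94 + $835.91 + $52,245.27 = $79,124.12.

$79,124.12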